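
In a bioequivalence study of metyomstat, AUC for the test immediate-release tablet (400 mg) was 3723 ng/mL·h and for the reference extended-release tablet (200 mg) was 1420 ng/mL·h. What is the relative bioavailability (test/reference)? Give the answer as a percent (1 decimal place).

F_rel = (AUC_test/D_test) / (AUC_ref/D_ref)
      = (3723/400) / (1420/200)
      = 9.3075 / 7.1 = 1.3109 = 131.09%

F_rel = 131.1%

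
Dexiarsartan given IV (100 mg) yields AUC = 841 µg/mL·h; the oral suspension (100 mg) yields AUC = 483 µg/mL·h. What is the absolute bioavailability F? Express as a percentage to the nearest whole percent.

F = (AUC_ev / D_ev) / (AUC_iv / D_iv)
  = (483/100) / (841/100)
  = 4.83 / 8.41 = 0.5743
  = 57.43%

F = 57%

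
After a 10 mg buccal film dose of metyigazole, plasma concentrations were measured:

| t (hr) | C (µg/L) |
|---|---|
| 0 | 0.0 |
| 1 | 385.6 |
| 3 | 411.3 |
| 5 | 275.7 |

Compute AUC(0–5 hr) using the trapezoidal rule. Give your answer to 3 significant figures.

Trapezoidal AUC_0→5:
  [0→1]: (0.0+385.6)/2 × 1 = 192.8
  [1→3]: (385.6+411.3)/2 × 2 = 796.9
  [3→5]: (411.3+275.7)/2 × 2 = 687.0
  Sum = 1676.7 µg/L·hr

AUC = 1680 µg/L·hr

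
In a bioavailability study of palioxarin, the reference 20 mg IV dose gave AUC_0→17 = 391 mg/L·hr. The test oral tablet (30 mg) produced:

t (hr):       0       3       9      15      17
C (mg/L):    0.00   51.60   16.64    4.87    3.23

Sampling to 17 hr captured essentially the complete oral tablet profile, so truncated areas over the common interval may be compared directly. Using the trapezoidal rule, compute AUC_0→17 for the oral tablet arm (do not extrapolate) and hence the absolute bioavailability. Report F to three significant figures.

Trapezoidal AUC_0→17 (oral tablet):
  [0→3]: (0.00+51.60)/2 × 3 = 77.4
  [3→9]: (51.60+16.64)/2 × 6 = 204.72
  [9→15]: (16.64+4.87)/2 × 6 = 64.53
  [15→17]: (4.87+3.23)/2 × 2 = 8.1
  Sum = 354.75 mg/L·hr
F = (AUC_ev/D_ev)/(AUC_iv/D_iv) = (354.75/30)/(391/20) = 11.825/19.55 = 0.6049

F = 0.605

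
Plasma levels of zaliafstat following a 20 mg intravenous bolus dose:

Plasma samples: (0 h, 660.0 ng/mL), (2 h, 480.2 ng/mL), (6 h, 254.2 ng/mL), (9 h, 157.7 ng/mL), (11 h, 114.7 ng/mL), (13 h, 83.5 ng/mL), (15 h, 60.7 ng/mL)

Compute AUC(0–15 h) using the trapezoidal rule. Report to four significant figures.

AUC = 3842 ng/mL·h

Trapezoidal AUC_0→15:
  [0→2]: (660.0+480.2)/2 × 2 = 1140.2
  [2→6]: (480.2+254.2)/2 × 4 = 1468.8
  [6→9]: (254.2+157.7)/2 × 3 = 617.85
  [9→11]: (157.7+114.7)/2 × 2 = 272.4
  [11→13]: (114.7+83.5)/2 × 2 = 198.2
  [13→15]: (83.5+60.7)/2 × 2 = 144.2
  Sum = 3841.65 ng/mL·h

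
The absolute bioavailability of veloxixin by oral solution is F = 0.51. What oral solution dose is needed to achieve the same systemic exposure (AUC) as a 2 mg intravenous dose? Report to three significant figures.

D_oral = 3.92 mg

For equal systemic exposure: F × D_ev = D_iv
D_ev = D_iv / F = 2 / 0.51 = 3.92157 mg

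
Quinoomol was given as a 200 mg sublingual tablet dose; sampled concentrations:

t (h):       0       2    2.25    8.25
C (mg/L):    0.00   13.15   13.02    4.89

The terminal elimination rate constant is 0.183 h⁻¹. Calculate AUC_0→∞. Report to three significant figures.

AUC = 96.9 mg/L·h

Trapezoidal AUC_0→8.25:
  [0→2]: (0.00+13.15)/2 × 2 = 13.15
  [2→2.25]: (13.15+13.02)/2 × 0.25 = 3.27125
  [2.25→8.25]: (13.02+4.89)/2 × 6 = 53.73
  Sum = 70.15125 mg/L·h
Extrapolated tail: C_last / k_e = 4.89 / 0.183 = 26.721
AUC_0→∞ = 70.15125 + 26.721 = 96.87225 mg/L·h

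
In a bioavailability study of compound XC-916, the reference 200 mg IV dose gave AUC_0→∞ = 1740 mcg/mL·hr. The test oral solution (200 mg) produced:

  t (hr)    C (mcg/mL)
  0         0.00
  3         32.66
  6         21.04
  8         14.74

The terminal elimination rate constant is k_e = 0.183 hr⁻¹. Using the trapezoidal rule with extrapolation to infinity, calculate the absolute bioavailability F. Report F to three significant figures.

F = 0.141

Trapezoidal AUC_0→8 (oral solution):
  [0→3]: (0.00+32.66)/2 × 3 = 48.99
  [3→6]: (32.66+21.04)/2 × 3 = 80.55
  [6→8]: (21.04+14.74)/2 × 2 = 35.78
  Sum = 165.32 mcg/mL·hr
Tail: C_last/k_e = 14.74/0.183 = 80.546
AUC_0→∞ (oral solution) = 165.32 + 80.546 = 245.866 mcg/mL·hr
F = (AUC_ev/D_ev)/(AUC_iv/D_iv) = (245.866/200)/(1740/200) = 1.22933/8.7 = 0.1413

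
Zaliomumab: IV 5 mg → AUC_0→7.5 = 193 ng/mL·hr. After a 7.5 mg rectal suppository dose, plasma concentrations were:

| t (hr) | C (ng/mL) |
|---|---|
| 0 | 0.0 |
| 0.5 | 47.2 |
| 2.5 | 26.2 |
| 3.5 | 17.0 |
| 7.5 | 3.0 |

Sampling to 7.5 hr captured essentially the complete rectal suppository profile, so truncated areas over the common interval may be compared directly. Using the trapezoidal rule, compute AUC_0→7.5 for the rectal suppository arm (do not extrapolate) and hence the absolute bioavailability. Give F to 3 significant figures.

Trapezoidal AUC_0→7.5 (rectal suppository):
  [0→0.5]: (0.0+47.2)/2 × 0.5 = 11.8
  [0.5→2.5]: (47.2+26.2)/2 × 2 = 73.4
  [2.5→3.5]: (26.2+17.0)/2 × 1 = 21.6
  [3.5→7.5]: (17.0+3.0)/2 × 4 = 40.0
  Sum = 146.8 ng/mL·hr
F = (AUC_ev/D_ev)/(AUC_iv/D_iv) = (146.8/7.5)/(193/5) = 19.5733/38.6 = 0.5071

F = 0.507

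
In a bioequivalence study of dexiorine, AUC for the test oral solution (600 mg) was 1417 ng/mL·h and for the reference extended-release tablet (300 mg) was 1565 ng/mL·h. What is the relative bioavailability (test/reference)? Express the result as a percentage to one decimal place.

F_rel = 45.3%

F_rel = (AUC_test/D_test) / (AUC_ref/D_ref)
      = (1417/600) / (1565/300)
      = 2.36167 / 5.21667 = 0.4527 = 45.27%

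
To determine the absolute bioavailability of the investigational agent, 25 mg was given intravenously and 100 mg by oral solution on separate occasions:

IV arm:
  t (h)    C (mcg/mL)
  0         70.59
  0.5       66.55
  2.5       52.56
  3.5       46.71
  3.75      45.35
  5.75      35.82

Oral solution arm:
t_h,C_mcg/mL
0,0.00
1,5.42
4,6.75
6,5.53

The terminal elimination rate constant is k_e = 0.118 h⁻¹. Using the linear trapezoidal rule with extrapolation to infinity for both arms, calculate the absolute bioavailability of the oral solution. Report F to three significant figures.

F = 0.0334

Trapezoidal AUC_0→5.75 (IV):
  [0→0.5]: (70.59+66.55)/2 × 0.5 = 34.285
  [0.5→2.5]: (66.55+52.56)/2 × 2 = 119.11
  [2.5→3.5]: (52.56+46.71)/2 × 1 = 49.635
  [3.5→3.75]: (46.71+45.35)/2 × 0.25 = 11.5075
  [3.75→5.75]: (45.35+35.82)/2 × 2 = 81.17
  Sum = 295.7075 mcg/mL·h
IV tail: 35.82/0.118 = 303.559; AUC_iv,0→∞ = 295.7075 + 303.559 = 599.2665 mcg/mL·h
Trapezoidal AUC_0→6 (oral solution):
  [0→1]: (0.00+5.42)/2 × 1 = 2.71
  [1→4]: (5.42+6.75)/2 × 3 = 18.255
  [4→6]: (6.75+5.53)/2 × 2 = 12.28
  Sum = 33.245 mcg/mL·h
oral solution tail: 5.53/0.118 = 46.864; AUC_ev,0→∞ = 33.245 + 46.864 = 80.109 mcg/mL·h
F = (AUC_ev/D_ev)/(AUC_iv/D_iv) = (80.109/100)/(599.2665/25) = 0.80109/23.97066 = 0.0334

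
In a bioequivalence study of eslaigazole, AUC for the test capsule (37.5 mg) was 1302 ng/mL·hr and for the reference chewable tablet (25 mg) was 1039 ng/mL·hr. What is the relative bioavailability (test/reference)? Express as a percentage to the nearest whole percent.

F_rel = 84%

F_rel = (AUC_test/D_test) / (AUC_ref/D_ref)
      = (1302/37.5) / (1039/25)
      = 34.72 / 41.56 = 0.8354 = 83.54%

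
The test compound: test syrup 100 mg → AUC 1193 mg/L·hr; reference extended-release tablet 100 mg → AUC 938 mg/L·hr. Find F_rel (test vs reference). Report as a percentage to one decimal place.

F_rel = 127.2%

F_rel = (AUC_test/D_test) / (AUC_ref/D_ref)
      = (1193/100) / (938/100)
      = 11.93 / 9.38 = 1.2719 = 127.19%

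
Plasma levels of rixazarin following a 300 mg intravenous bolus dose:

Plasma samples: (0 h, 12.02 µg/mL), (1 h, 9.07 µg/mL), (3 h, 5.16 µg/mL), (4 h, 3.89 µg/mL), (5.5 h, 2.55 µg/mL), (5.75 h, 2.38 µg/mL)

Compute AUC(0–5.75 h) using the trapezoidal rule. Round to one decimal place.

AUC = 34.7 µg/mL·h

Trapezoidal AUC_0→5.75:
  [0→1]: (12.02+9.07)/2 × 1 = 10.545
  [1→3]: (9.07+5.16)/2 × 2 = 14.23
  [3→4]: (5.16+3.89)/2 × 1 = 4.525
  [4→5.5]: (3.89+2.55)/2 × 1.5 = 4.83
  [5.5→5.75]: (2.55+2.38)/2 × 0.25 = 0.61625
  Sum = 34.74625 µg/mL·h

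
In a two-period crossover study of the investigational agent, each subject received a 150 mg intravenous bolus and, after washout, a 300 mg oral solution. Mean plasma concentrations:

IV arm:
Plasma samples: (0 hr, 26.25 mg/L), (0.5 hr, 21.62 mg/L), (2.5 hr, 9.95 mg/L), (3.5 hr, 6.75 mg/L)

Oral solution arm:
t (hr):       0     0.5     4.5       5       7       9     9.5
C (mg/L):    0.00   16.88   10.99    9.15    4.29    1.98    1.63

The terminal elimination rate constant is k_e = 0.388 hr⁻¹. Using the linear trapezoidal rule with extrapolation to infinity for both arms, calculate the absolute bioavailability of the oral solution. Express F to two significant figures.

F = 0.65

Trapezoidal AUC_0→3.5 (IV):
  [0→0.5]: (26.25+21.62)/2 × 0.5 = 11.9675
  [0.5→2.5]: (21.62+9.95)/2 × 2 = 31.57
  [2.5→3.5]: (9.95+6.75)/2 × 1 = 8.35
  Sum = 51.8875 mg/L·hr
IV tail: 6.75/0.388 = 17.397; AUC_iv,0→∞ = 51.8875 + 17.397 = 69.2845 mg/L·hr
Trapezoidal AUC_0→9.5 (oral solution):
  [0→0.5]: (0.00+16.88)/2 × 0.5 = 4.22
  [0.5→4.5]: (16.88+10.99)/2 × 4 = 55.74
  [4.5→5]: (10.99+9.15)/2 × 0.5 = 5.035
  [5→7]: (9.15+4.29)/2 × 2 = 13.44
  [7→9]: (4.29+1.98)/2 × 2 = 6.27
  [9→9.5]: (1.98+1.63)/2 × 0.5 = 0.9025
  Sum = 85.6075 mg/L·hr
oral solution tail: 1.63/0.388 = 4.201; AUC_ev,0→∞ = 85.6075 + 4.201 = 89.8085 mg/L·hr
F = (AUC_ev/D_ev)/(AUC_iv/D_iv) = (89.8085/300)/(69.2845/150) = 0.299362/0.461897 = 0.6481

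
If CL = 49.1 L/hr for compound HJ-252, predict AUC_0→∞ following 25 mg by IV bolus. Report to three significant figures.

AUC = 0.509 mg/L·hr

AUC_0→∞ = Dose_iv / CL
        = 25 / 49.1 = 0.509165 mg/L·hr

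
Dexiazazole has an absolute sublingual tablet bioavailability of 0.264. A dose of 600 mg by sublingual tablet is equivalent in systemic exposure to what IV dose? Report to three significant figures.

D_iv = 158 mg

Systemic exposure from an extravascular dose = F × D_ev, so the equivalent IV dose is F × D_ev.
D_iv = F × D_ev = 0.264 × 600 = 158.4 mg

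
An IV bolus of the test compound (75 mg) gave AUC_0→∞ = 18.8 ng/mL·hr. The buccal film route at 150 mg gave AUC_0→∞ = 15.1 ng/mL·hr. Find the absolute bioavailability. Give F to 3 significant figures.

F = 0.402

F = (AUC_ev / D_ev) / (AUC_iv / D_iv)
  = (15.1/150) / (18.8/75)
  = 0.100667 / 0.250667 = 0.4016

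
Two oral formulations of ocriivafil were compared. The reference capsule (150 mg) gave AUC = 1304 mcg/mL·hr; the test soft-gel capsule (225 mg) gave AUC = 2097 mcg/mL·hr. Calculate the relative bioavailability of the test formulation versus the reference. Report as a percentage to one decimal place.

F_rel = (AUC_test/D_test) / (AUC_ref/D_ref)
      = (2097/225) / (1304/150)
      = 9.32 / 8.69333 = 1.0721 = 107.21%

F_rel = 107.2%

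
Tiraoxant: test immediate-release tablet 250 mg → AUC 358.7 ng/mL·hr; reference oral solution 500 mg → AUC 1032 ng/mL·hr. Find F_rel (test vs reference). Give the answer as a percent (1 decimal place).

F_rel = 69.5%

F_rel = (AUC_test/D_test) / (AUC_ref/D_ref)
      = (358.7/250) / (1032/500)
      = 1.4348 / 2.064 = 0.6952 = 69.52%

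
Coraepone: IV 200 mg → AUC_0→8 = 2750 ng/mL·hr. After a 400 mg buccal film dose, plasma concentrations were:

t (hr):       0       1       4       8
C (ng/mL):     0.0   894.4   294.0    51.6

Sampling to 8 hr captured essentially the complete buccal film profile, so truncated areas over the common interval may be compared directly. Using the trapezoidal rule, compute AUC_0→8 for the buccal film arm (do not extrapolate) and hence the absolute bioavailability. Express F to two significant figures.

F = 0.53

Trapezoidal AUC_0→8 (buccal film):
  [0→1]: (0.0+894.4)/2 × 1 = 447.2
  [1→4]: (894.4+294.0)/2 × 3 = 1782.6
  [4→8]: (294.0+51.6)/2 × 4 = 691.2
  Sum = 2921.0 ng/mL·hr
F = (AUC_ev/D_ev)/(AUC_iv/D_iv) = (2921.0/400)/(2750/200) = 7.3025/13.75 = 0.5311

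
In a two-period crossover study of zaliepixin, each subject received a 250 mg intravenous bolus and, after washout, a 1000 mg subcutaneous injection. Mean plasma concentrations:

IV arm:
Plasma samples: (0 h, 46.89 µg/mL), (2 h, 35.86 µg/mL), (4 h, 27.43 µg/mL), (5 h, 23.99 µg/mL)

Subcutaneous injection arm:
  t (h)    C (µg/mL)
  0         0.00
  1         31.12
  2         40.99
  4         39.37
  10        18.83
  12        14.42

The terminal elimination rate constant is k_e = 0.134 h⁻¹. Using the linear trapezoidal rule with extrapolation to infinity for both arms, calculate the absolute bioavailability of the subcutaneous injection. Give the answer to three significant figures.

Trapezoidal AUC_0→5 (IV):
  [0→2]: (46.89+35.86)/2 × 2 = 82.75
  [2→4]: (35.86+27.43)/2 × 2 = 63.29
  [4→5]: (27.43+23.99)/2 × 1 = 25.71
  Sum = 171.75 µg/mL·h
IV tail: 23.99/0.134 = 179.030; AUC_iv,0→∞ = 171.75 + 179.030 = 350.78 µg/mL·h
Trapezoidal AUC_0→12 (subcutaneous injection):
  [0→1]: (0.00+31.12)/2 × 1 = 15.56
  [1→2]: (31.12+40.99)/2 × 1 = 36.055
  [2→4]: (40.99+39.37)/2 × 2 = 80.36
  [4→10]: (39.37+18.83)/2 × 6 = 174.6
  [10→12]: (18.83+14.42)/2 × 2 = 33.25
  Sum = 339.825 µg/mL·h
subcutaneous injection tail: 14.42/0.134 = 107.612; AUC_ev,0→∞ = 339.825 + 107.612 = 447.437 µg/mL·h
F = (AUC_ev/D_ev)/(AUC_iv/D_iv) = (447.437/1000)/(350.78/250) = 0.447437/1.40312 = 0.3189

F = 0.319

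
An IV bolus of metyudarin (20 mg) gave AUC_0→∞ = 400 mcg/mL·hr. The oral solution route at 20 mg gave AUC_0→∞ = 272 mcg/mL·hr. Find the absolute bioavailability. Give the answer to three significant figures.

F = 0.680

F = (AUC_ev / D_ev) / (AUC_iv / D_iv)
  = (272/20) / (400/20)
  = 13.6 / 20 = 0.6800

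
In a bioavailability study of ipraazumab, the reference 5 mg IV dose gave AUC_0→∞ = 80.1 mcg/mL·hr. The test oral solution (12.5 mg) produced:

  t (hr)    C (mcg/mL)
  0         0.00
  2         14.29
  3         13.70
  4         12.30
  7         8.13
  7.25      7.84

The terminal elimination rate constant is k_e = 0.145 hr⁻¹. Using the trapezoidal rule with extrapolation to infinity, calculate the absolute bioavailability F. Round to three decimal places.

Trapezoidal AUC_0→7.25 (oral solution):
  [0→2]: (0.00+14.29)/2 × 2 = 14.29
  [2→3]: (14.29+13.70)/2 × 1 = 13.995
  [3→4]: (13.70+12.30)/2 × 1 = 13.0
  [4→7]: (12.30+8.13)/2 × 3 = 30.645
  [7→7.25]: (8.13+7.84)/2 × 0.25 = 1.99625
  Sum = 73.92625 mcg/mL·hr
Tail: C_last/k_e = 7.84/0.145 = 54.069
AUC_0→∞ (oral solution) = 73.92625 + 54.069 = 127.99525 mcg/mL·hr
F = (AUC_ev/D_ev)/(AUC_iv/D_iv) = (127.99525/12.5)/(80.1/5) = 10.23962/16.02 = 0.6392

F = 0.639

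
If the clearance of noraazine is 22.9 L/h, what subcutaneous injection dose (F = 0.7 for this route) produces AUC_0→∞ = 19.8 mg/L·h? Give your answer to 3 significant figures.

Dose = 648 mg

Dose = CL × AUC_0→∞ / F
     = 22.9 × 19.8 / 0.7 = 647.743 mg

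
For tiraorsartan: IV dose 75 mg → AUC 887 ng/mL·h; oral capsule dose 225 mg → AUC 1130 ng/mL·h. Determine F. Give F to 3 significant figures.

F = 0.425

F = (AUC_ev / D_ev) / (AUC_iv / D_iv)
  = (1130/225) / (887/75)
  = 5.02222 / 11.8267 = 0.4247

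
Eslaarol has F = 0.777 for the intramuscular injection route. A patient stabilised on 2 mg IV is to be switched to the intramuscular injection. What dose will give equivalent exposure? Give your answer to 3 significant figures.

For equal systemic exposure: F × D_ev = D_iv
D_ev = D_iv / F = 2 / 0.777 = 2.574 mg

D_intramuscular = 2.57 mg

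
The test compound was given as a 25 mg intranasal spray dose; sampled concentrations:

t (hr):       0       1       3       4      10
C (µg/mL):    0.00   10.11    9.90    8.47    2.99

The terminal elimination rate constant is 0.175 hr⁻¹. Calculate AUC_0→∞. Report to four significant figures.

Trapezoidal AUC_0→10:
  [0→1]: (0.00+10.11)/2 × 1 = 5.055
  [1→3]: (10.11+9.90)/2 × 2 = 20.01
  [3→4]: (9.90+8.47)/2 × 1 = 9.185
  [4→10]: (8.47+2.99)/2 × 6 = 34.38
  Sum = 68.63 µg/mL·hr
Extrapolated tail: C_last / k_e = 2.99 / 0.175 = 17.086
AUC_0→∞ = 68.63 + 17.086 = 85.716 µg/mL·hr

AUC = 85.72 µg/mL·hr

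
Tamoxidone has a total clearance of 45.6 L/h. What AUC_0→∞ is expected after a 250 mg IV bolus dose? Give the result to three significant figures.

AUC_0→∞ = Dose_iv / CL
        = 250 / 45.6 = 5.48246 mg/L·h

AUC = 5.48 mg/L·h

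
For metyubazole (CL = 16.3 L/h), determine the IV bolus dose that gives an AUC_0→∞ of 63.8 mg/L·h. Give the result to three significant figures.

Dose = 1040 mg

Dose_iv = CL × AUC_0→∞
     = 16.3 × 63.8 = 1039.94 mg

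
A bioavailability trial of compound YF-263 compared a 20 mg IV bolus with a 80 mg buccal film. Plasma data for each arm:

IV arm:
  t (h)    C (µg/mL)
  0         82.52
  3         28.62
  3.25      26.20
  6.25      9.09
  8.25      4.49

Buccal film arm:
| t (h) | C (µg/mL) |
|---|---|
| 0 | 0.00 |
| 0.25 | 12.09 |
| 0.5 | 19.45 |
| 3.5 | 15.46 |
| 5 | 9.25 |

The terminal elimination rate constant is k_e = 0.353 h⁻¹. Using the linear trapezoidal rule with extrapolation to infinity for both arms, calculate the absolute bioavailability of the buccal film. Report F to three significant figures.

Trapezoidal AUC_0→8.25 (IV):
  [0→3]: (82.52+28.62)/2 × 3 = 166.71
  [3→3.25]: (28.62+26.20)/2 × 0.25 = 6.8525
  [3.25→6.25]: (26.20+9.09)/2 × 3 = 52.935
  [6.25→8.25]: (9.09+4.49)/2 × 2 = 13.58
  Sum = 240.0775 µg/mL·h
IV tail: 4.49/0.353 = 12.720; AUC_iv,0→∞ = 240.0775 + 12.720 = 252.7975 µg/mL·h
Trapezoidal AUC_0→5 (buccal film):
  [0→0.25]: (0.00+12.09)/2 × 0.25 = 1.51125
  [0.25→0.5]: (12.09+19.45)/2 × 0.25 = 3.9425
  [0.5→3.5]: (19.45+15.46)/2 × 3 = 52.365
  [3.5→5]: (15.46+9.25)/2 × 1.5 = 18.5325
  Sum = 76.35125 µg/mL·h
buccal film tail: 9.25/0.353 = 26.204; AUC_ev,0→∞ = 76.35125 + 26.204 = 102.55525 µg/mL·h
F = (AUC_ev/D_ev)/(AUC_iv/D_iv) = (102.55525/80)/(252.7975/20) = 1.28194/12.639875 = 0.1014

F = 0.101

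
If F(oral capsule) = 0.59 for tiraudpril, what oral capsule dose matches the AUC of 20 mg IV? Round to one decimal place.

For equal systemic exposure: F × D_ev = D_iv
D_ev = D_iv / F = 20 / 0.59 = 33.8983 mg

D_oral = 33.9 mg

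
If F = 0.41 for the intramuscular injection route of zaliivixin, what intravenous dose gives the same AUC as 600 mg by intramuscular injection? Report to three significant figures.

D_iv = 246 mg

Systemic exposure from an extravascular dose = F × D_ev, so the equivalent IV dose is F × D_ev.
D_iv = F × D_ev = 0.41 × 600 = 246 mg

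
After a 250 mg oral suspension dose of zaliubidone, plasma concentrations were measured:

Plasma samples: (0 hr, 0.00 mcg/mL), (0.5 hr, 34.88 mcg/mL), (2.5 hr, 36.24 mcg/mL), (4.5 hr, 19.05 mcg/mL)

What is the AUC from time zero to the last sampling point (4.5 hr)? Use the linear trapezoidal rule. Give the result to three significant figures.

Trapezoidal AUC_0→4.5:
  [0→0.5]: (0.00+34.88)/2 × 0.5 = 8.72
  [0.5→2.5]: (34.88+36.24)/2 × 2 = 71.12
  [2.5→4.5]: (36.24+19.05)/2 × 2 = 55.29
  Sum = 135.13 mcg/mL·hr

AUC = 135 mcg/mL·hr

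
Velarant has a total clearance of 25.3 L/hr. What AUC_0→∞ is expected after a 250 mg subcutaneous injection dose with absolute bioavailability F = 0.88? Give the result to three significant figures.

AUC = 8.70 mg/L·hr

AUC_0→∞ = F × Dose / CL
        = 0.88 × 250 / 25.3 = 8.69565 mg/L·hr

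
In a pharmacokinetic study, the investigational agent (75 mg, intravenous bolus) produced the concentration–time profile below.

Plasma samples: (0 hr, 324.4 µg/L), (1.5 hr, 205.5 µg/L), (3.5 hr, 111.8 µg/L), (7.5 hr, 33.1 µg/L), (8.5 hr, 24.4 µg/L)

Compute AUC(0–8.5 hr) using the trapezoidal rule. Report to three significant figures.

Trapezoidal AUC_0→8.5:
  [0→1.5]: (324.4+205.5)/2 × 1.5 = 397.425
  [1.5→3.5]: (205.5+111.8)/2 × 2 = 317.3
  [3.5→7.5]: (111.8+33.1)/2 × 4 = 289.8
  [7.5→8.5]: (33.1+24.4)/2 × 1 = 28.75
  Sum = 1033.275 µg/L·hr

AUC = 1030 µg/L·hr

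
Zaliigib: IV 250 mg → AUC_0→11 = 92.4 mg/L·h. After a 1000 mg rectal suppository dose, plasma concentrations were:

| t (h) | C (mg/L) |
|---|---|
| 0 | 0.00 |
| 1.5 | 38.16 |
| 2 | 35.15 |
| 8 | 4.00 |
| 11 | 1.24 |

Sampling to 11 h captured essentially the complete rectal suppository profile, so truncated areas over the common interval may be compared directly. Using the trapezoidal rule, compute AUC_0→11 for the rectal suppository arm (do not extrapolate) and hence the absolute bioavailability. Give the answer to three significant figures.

Trapezoidal AUC_0→11 (rectal suppository):
  [0→1.5]: (0.00+38.16)/2 × 1.5 = 28.62
  [1.5→2]: (38.16+35.15)/2 × 0.5 = 18.3275
  [2→8]: (35.15+4.00)/2 × 6 = 117.45
  [8→11]: (4.00+1.24)/2 × 3 = 7.86
  Sum = 172.2575 mg/L·h
F = (AUC_ev/D_ev)/(AUC_iv/D_iv) = (172.2575/1000)/(92.4/250) = 0.1722575/0.3696 = 0.4661

F = 0.466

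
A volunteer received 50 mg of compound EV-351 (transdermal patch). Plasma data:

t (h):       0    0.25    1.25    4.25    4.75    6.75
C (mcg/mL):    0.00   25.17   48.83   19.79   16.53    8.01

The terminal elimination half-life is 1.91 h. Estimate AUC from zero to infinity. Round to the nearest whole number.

Trapezoidal AUC_0→6.75:
  [0→0.25]: (0.00+25.17)/2 × 0.25 = 3.14625
  [0.25→1.25]: (25.17+48.83)/2 × 1 = 37.0
  [1.25→4.25]: (48.83+19.79)/2 × 3 = 102.93
  [4.25→4.75]: (19.79+16.53)/2 × 0.5 = 9.08
  [4.75→6.75]: (16.53+8.01)/2 × 2 = 24.54
  Sum = 176.69625 mcg/mL·h
k_e = ln2 / t½ = 0.693147 / 1.91 = 0.3629 h^-1
Extrapolated tail: C_last / k_e = 8.01 / 0.3629 = 22.072
AUC_0→∞ = 176.69625 + 22.072 = 198.76825 mcg/mL·h

AUC = 199 mcg/mL·h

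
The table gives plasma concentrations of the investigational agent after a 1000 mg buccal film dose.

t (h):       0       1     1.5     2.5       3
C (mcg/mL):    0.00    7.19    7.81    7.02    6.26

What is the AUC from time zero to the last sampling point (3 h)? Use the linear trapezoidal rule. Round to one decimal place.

AUC = 18.1 mcg/mL·h

Trapezoidal AUC_0→3:
  [0→1]: (0.00+7.19)/2 × 1 = 3.595
  [1→1.5]: (7.19+7.81)/2 × 0.5 = 3.75
  [1.5→2.5]: (7.81+7.02)/2 × 1 = 7.415
  [2.5→3]: (7.02+6.26)/2 × 0.5 = 3.32
  Sum = 18.08 mcg/mL·h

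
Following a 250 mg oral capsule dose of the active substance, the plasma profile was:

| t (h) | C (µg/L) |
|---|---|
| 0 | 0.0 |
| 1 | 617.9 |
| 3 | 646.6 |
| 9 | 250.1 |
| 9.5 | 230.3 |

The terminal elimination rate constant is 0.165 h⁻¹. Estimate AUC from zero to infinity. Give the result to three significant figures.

Trapezoidal AUC_0→9.5:
  [0→1]: (0.0+617.9)/2 × 1 = 308.95
  [1→3]: (617.9+646.6)/2 × 2 = 1264.5
  [3→9]: (646.6+250.1)/2 × 6 = 2690.1
  [9→9.5]: (250.1+230.3)/2 × 0.5 = 120.1
  Sum = 4383.65 µg/L·h
Extrapolated tail: C_last / k_e = 230.3 / 0.165 = 1395.758
AUC_0→∞ = 4383.65 + 1395.758 = 5779.408 µg/L·h

AUC = 5780 µg/L·h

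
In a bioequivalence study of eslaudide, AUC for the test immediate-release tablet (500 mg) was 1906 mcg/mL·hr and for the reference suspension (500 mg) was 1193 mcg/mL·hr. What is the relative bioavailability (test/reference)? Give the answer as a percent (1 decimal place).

F_rel = 159.8%

F_rel = (AUC_test/D_test) / (AUC_ref/D_ref)
      = (1906/500) / (1193/500)
      = 3.812 / 2.386 = 1.5977 = 159.77%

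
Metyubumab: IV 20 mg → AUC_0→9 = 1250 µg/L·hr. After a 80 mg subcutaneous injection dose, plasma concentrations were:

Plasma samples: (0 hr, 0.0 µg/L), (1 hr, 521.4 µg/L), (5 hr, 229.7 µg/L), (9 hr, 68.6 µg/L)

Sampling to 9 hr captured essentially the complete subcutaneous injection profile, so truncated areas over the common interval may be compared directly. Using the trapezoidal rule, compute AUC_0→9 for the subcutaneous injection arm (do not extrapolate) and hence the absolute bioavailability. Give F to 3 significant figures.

F = 0.472

Trapezoidal AUC_0→9 (subcutaneous injection):
  [0→1]: (0.0+521.4)/2 × 1 = 260.7
  [1→5]: (521.4+229.7)/2 × 4 = 1502.2
  [5→9]: (229.7+68.6)/2 × 4 = 596.6
  Sum = 2359.5 µg/L·hr
F = (AUC_ev/D_ev)/(AUC_iv/D_iv) = (2359.5/80)/(1250/20) = 29.49375/62.5 = 0.4719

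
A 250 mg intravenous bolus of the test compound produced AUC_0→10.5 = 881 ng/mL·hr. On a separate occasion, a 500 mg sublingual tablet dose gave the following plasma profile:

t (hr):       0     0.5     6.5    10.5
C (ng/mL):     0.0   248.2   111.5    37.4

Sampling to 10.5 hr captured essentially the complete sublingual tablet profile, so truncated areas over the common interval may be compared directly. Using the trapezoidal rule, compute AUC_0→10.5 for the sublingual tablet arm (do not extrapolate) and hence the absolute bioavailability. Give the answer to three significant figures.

F = 0.817

Trapezoidal AUC_0→10.5 (sublingual tablet):
  [0→0.5]: (0.0+248.2)/2 × 0.5 = 62.05
  [0.5→6.5]: (248.2+111.5)/2 × 6 = 1079.1
  [6.5→10.5]: (111.5+37.4)/2 × 4 = 297.8
  Sum = 1438.95 ng/mL·hr
F = (AUC_ev/D_ev)/(AUC_iv/D_iv) = (1438.95/500)/(881/250) = 2.8779/3.524 = 0.8167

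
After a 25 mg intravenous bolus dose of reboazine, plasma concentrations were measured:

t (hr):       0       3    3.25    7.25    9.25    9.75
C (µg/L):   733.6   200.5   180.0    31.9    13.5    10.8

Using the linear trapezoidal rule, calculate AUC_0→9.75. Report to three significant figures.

Trapezoidal AUC_0→9.75:
  [0→3]: (733.6+200.5)/2 × 3 = 1401.15
  [3→3.25]: (200.5+180.0)/2 × 0.25 = 47.5625
  [3.25→7.25]: (180.0+31.9)/2 × 4 = 423.8
  [7.25→9.25]: (31.9+13.5)/2 × 2 = 45.4
  [9.25→9.75]: (13.5+10.8)/2 × 0.5 = 6.075
  Sum = 1923.9875 µg/L·hr

AUC = 1920 µg/L·hr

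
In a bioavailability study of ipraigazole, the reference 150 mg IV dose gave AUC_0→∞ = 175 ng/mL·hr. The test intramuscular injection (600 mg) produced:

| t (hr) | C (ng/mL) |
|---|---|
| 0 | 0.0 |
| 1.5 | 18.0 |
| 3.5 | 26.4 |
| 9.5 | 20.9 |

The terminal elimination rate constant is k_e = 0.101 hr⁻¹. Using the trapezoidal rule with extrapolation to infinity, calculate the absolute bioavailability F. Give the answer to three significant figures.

Trapezoidal AUC_0→9.5 (intramuscular injection):
  [0→1.5]: (0.0+18.0)/2 × 1.5 = 13.5
  [1.5→3.5]: (18.0+26.4)/2 × 2 = 44.4
  [3.5→9.5]: (26.4+20.9)/2 × 6 = 141.9
  Sum = 199.8 ng/mL·hr
Tail: C_last/k_e = 20.9/0.101 = 206.931
AUC_0→∞ (intramuscular injection) = 199.8 + 206.931 = 406.731 ng/mL·hr
F = (AUC_ev/D_ev)/(AUC_iv/D_iv) = (406.731/600)/(175/150) = 0.677885/1.16667 = 0.5810

F = 0.581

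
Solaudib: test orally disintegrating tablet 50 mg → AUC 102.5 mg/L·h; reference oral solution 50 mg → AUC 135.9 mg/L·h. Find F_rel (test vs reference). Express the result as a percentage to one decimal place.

F_rel = (AUC_test/D_test) / (AUC_ref/D_ref)
      = (102.5/50) / (135.9/50)
      = 2.05 / 2.718 = 0.7542 = 75.42%

F_rel = 75.4%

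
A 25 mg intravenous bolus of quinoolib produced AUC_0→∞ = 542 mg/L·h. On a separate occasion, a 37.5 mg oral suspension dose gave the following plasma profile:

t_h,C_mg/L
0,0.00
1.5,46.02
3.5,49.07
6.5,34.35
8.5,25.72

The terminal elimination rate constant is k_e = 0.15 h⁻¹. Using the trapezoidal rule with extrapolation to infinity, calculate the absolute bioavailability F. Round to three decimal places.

F = 0.598

Trapezoidal AUC_0→8.5 (oral suspension):
  [0→1.5]: (0.00+46.02)/2 × 1.5 = 34.515
  [1.5→3.5]: (46.02+49.07)/2 × 2 = 95.09
  [3.5→6.5]: (49.07+34.35)/2 × 3 = 125.13
  [6.5→8.5]: (34.35+25.72)/2 × 2 = 60.07
  Sum = 314.805 mg/L·h
Tail: C_last/k_e = 25.72/0.15 = 171.467
AUC_0→∞ (oral suspension) = 314.805 + 171.467 = 486.272 mg/L·h
F = (AUC_ev/D_ev)/(AUC_iv/D_iv) = (486.272/37.5)/(542/25) = 12.9673/21.68 = 0.5981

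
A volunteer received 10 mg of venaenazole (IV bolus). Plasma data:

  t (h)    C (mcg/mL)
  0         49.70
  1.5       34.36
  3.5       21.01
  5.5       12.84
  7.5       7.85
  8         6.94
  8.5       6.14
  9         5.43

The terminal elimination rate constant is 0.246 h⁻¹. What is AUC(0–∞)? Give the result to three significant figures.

AUC = 205 mcg/mL·h

Trapezoidal AUC_0→9:
  [0→1.5]: (49.70+34.36)/2 × 1.5 = 63.045
  [1.5→3.5]: (34.36+21.01)/2 × 2 = 55.37
  [3.5→5.5]: (21.01+12.84)/2 × 2 = 33.85
  [5.5→7.5]: (12.84+7.85)/2 × 2 = 20.69
  [7.5→8]: (7.85+6.94)/2 × 0.5 = 3.6975
  [8→8.5]: (6.94+6.14)/2 × 0.5 = 3.27
  [8.5→9]: (6.14+5.43)/2 × 0.5 = 2.8925
  Sum = 182.815 mcg/mL·h
Extrapolated tail: C_last / k_e = 5.43 / 0.246 = 22.073
AUC_0→∞ = 182.815 + 22.073 = 204.888 mcg/mL·h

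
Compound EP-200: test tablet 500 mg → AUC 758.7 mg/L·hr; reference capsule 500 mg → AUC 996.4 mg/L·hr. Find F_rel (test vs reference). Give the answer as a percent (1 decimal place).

F_rel = 76.1%

F_rel = (AUC_test/D_test) / (AUC_ref/D_ref)
      = (758.7/500) / (996.4/500)
      = 1.5174 / 1.9928 = 0.7614 = 76.14%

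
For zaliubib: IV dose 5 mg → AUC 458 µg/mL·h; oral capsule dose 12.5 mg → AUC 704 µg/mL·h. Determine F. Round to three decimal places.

F = 0.615

F = (AUC_ev / D_ev) / (AUC_iv / D_iv)
  = (704/12.5) / (458/5)
  = 56.32 / 91.6 = 0.6148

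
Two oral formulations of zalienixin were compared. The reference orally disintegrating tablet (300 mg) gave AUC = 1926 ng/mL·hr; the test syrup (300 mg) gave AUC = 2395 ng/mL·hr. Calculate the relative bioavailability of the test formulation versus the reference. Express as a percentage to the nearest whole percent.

F_rel = (AUC_test/D_test) / (AUC_ref/D_ref)
      = (2395/300) / (1926/300)
      = 7.98333 / 6.42 = 1.2435 = 124.35%

F_rel = 124%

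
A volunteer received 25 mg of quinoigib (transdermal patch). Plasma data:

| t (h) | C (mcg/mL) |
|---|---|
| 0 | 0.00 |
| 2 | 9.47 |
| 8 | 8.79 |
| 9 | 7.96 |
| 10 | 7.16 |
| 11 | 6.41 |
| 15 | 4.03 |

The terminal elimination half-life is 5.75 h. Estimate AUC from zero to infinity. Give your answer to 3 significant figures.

AUC = 141 mcg/mL·h

Trapezoidal AUC_0→15:
  [0→2]: (0.00+9.47)/2 × 2 = 9.47
  [2→8]: (9.47+8.79)/2 × 6 = 54.78
  [8→9]: (8.79+7.96)/2 × 1 = 8.375
  [9→10]: (7.96+7.16)/2 × 1 = 7.56
  [10→11]: (7.16+6.41)/2 × 1 = 6.785
  [11→15]: (6.41+4.03)/2 × 4 = 20.88
  Sum = 107.85 mcg/mL·h
k_e = ln2 / t½ = 0.693147 / 5.75 = 0.1205 h^-1
Extrapolated tail: C_last / k_e = 4.03 / 0.1205 = 33.444
AUC_0→∞ = 107.85 + 33.444 = 141.294 mcg/mL·h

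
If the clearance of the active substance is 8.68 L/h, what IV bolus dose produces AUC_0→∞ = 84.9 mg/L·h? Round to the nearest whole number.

Dose_iv = CL × AUC_0→∞
     = 8.68 × 84.9 = 736.932 mg

Dose = 737 mg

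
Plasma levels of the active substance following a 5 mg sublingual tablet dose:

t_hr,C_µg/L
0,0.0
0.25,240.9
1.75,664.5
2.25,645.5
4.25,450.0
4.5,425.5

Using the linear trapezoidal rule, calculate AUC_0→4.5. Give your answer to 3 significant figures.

AUC = 2240 µg/L·hr

Trapezoidal AUC_0→4.5:
  [0→0.25]: (0.0+240.9)/2 × 0.25 = 30.1125
  [0.25→1.75]: (240.9+664.5)/2 × 1.5 = 679.05
  [1.75→2.25]: (664.5+645.5)/2 × 0.5 = 327.5
  [2.25→4.25]: (645.5+450.0)/2 × 2 = 1095.5
  [4.25→4.5]: (450.0+425.5)/2 × 0.25 = 109.4375
  Sum = 2241.6 µg/L·hr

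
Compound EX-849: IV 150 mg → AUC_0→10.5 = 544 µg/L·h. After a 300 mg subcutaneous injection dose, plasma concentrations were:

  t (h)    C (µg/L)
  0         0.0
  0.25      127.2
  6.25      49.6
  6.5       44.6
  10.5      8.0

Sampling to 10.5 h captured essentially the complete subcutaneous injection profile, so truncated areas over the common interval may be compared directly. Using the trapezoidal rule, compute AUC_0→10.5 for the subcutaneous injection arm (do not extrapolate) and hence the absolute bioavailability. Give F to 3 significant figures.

F = 0.610

Trapezoidal AUC_0→10.5 (subcutaneous injection):
  [0→0.25]: (0.0+127.2)/2 × 0.25 = 15.9
  [0.25→6.25]: (127.2+49.6)/2 × 6 = 530.4
  [6.25→6.5]: (49.6+44.6)/2 × 0.25 = 11.775
  [6.5→10.5]: (44.6+8.0)/2 × 4 = 105.2
  Sum = 663.275 µg/L·h
F = (AUC_ev/D_ev)/(AUC_iv/D_iv) = (663.275/300)/(544/150) = 2.21092/3.62667 = 0.6096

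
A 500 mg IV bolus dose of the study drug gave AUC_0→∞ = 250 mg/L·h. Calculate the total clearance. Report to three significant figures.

CL = Dose_iv / AUC_0→∞
   = 500 / 250 = 2 L/h

CL = 2.00 L/h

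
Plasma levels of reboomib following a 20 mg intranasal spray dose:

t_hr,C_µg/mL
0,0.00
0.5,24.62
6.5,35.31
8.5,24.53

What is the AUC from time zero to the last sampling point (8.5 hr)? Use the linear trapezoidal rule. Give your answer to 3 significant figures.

Trapezoidal AUC_0→8.5:
  [0→0.5]: (0.00+24.62)/2 × 0.5 = 6.155
  [0.5→6.5]: (24.62+35.31)/2 × 6 = 179.79
  [6.5→8.5]: (35.31+24.53)/2 × 2 = 59.84
  Sum = 245.785 µg/mL·hr

AUC = 246 µg/mL·hr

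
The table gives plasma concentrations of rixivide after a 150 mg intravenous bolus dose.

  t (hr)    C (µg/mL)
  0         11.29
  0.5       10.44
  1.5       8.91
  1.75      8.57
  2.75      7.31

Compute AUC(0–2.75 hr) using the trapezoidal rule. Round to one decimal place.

Trapezoidal AUC_0→2.75:
  [0→0.5]: (11.29+10.44)/2 × 0.5 = 5.4325
  [0.5→1.5]: (10.44+8.91)/2 × 1 = 9.675
  [1.5→1.75]: (8.91+8.57)/2 × 0.25 = 2.185
  [1.75→2.75]: (8.57+7.31)/2 × 1 = 7.94
  Sum = 25.2325 µg/mL·hr

AUC = 25.2 µg/mL·hr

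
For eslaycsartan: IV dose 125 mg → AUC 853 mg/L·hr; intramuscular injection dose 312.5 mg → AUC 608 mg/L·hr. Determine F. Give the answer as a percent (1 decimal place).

F = (AUC_ev / D_ev) / (AUC_iv / D_iv)
  = (608/312.5) / (853/125)
  = 1.9456 / 6.824 = 0.2851
  = 28.51%

F = 28.5%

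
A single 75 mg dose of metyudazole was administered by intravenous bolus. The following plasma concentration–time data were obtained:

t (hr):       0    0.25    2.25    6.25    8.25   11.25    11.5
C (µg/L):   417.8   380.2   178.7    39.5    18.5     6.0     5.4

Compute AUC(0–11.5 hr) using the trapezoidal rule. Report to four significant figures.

AUC = 1191 µg/L·hr

Trapezoidal AUC_0→11.5:
  [0→0.25]: (417.8+380.2)/2 × 0.25 = 99.75
  [0.25→2.25]: (380.2+178.7)/2 × 2 = 558.9
  [2.25→6.25]: (178.7+39.5)/2 × 4 = 436.4
  [6.25→8.25]: (39.5+18.5)/2 × 2 = 58.0
  [8.25→11.25]: (18.5+6.0)/2 × 3 = 36.75
  [11.25→11.5]: (6.0+5.4)/2 × 0.25 = 1.425
  Sum = 1191.225 µg/L·hr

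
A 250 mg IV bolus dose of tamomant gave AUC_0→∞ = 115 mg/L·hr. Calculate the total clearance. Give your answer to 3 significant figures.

CL = Dose_iv / AUC_0→∞
   = 250 / 115 = 2.17391 L/hr

CL = 2.17 L/hr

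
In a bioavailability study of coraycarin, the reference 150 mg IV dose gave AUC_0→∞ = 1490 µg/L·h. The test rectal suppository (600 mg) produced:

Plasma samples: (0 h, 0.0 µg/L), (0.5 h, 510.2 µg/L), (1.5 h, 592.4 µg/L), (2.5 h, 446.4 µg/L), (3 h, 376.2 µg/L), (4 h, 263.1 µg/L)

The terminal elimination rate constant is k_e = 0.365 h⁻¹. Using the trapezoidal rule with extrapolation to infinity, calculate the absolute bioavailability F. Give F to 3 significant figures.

F = 0.410

Trapezoidal AUC_0→4 (rectal suppository):
  [0→0.5]: (0.0+510.2)/2 × 0.5 = 127.55
  [0.5→1.5]: (510.2+592.4)/2 × 1 = 551.3
  [1.5→2.5]: (592.4+446.4)/2 × 1 = 519.4
  [2.5→3]: (446.4+376.2)/2 × 0.5 = 205.65
  [3→4]: (376.2+263.1)/2 × 1 = 319.65
  Sum = 1723.55 µg/L·h
Tail: C_last/k_e = 263.1/0.365 = 720.822
AUC_0→∞ (rectal suppository) = 1723.55 + 720.822 = 2444.372 µg/L·h
F = (AUC_ev/D_ev)/(AUC_iv/D_iv) = (2444.372/600)/(1490/150) = 4.07395/9.93333 = 0.4101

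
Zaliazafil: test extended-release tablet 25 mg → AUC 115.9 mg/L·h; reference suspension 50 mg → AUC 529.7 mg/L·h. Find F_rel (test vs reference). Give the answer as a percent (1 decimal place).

F_rel = (AUC_test/D_test) / (AUC_ref/D_ref)
      = (115.9/25) / (529.7/50)
      = 4.636 / 10.594 = 0.4376 = 43.76%

F_rel = 43.8%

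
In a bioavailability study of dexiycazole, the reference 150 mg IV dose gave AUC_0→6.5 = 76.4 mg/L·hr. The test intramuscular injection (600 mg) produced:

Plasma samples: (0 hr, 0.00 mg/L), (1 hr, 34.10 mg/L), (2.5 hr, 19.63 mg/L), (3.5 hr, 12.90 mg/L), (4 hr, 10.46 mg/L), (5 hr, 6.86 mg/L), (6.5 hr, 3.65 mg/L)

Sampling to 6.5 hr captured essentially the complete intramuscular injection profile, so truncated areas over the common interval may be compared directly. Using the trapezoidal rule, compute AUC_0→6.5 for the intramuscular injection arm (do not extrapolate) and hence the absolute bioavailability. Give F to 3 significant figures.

F = 0.314

Trapezoidal AUC_0→6.5 (intramuscular injection):
  [0→1]: (0.00+34.10)/2 × 1 = 17.05
  [1→2.5]: (34.10+19.63)/2 × 1.5 = 40.2975
  [2.5→3.5]: (19.63+12.90)/2 × 1 = 16.265
  [3.5→4]: (12.90+10.46)/2 × 0.5 = 5.84
  [4→5]: (10.46+6.86)/2 × 1 = 8.66
  [5→6.5]: (6.86+3.65)/2 × 1.5 = 7.8825
  Sum = 95.995 mg/L·hr
F = (AUC_ev/D_ev)/(AUC_iv/D_iv) = (95.995/600)/(76.4/150) = 0.159992/0.509333 = 0.3141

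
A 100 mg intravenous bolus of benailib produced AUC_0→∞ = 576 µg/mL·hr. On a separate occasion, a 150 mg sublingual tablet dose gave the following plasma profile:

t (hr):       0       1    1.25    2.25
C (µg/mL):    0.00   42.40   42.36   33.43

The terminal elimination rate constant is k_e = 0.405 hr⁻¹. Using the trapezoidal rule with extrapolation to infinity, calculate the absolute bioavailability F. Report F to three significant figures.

Trapezoidal AUC_0→2.25 (sublingual tablet):
  [0→1]: (0.00+42.40)/2 × 1 = 21.2
  [1→1.25]: (42.40+42.36)/2 × 0.25 = 10.595
  [1.25→2.25]: (42.36+33.43)/2 × 1 = 37.895
  Sum = 69.69 µg/mL·hr
Tail: C_last/k_e = 33.43/0.405 = 82.543
AUC_0→∞ (sublingual tablet) = 69.69 + 82.543 = 152.233 µg/mL·hr
F = (AUC_ev/D_ev)/(AUC_iv/D_iv) = (152.233/150)/(576/100) = 1.01489/5.76 = 0.1762

F = 0.176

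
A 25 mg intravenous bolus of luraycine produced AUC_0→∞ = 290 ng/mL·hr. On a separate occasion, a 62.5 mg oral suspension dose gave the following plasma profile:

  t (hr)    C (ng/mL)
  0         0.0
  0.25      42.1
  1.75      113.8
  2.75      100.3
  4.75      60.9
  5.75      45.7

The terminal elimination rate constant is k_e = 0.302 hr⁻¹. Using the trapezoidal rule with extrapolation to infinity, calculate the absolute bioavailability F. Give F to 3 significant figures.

Trapezoidal AUC_0→5.75 (oral suspension):
  [0→0.25]: (0.0+42.1)/2 × 0.25 = 5.2625
  [0.25→1.75]: (42.1+113.8)/2 × 1.5 = 116.925
  [1.75→2.75]: (113.8+100.3)/2 × 1 = 107.05
  [2.75→4.75]: (100.3+60.9)/2 × 2 = 161.2
  [4.75→5.75]: (60.9+45.7)/2 × 1 = 53.3
  Sum = 443.7375 ng/mL·hr
Tail: C_last/k_e = 45.7/0.302 = 151.325
AUC_0→∞ (oral suspension) = 443.7375 + 151.325 = 595.0625 ng/mL·hr
F = (AUC_ev/D_ev)/(AUC_iv/D_iv) = (595.0625/62.5)/(290/25) = 9.521/11.6 = 0.8208

F = 0.821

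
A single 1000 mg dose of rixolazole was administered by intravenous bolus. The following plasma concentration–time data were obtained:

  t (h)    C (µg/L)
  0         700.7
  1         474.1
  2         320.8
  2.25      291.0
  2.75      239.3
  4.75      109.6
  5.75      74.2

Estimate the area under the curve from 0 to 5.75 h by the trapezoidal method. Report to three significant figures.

AUC = 1630 µg/L·h

Trapezoidal AUC_0→5.75:
  [0→1]: (700.7+474.1)/2 × 1 = 587.4
  [1→2]: (474.1+320.8)/2 × 1 = 397.45
  [2→2.25]: (320.8+291.0)/2 × 0.25 = 76.475
  [2.25→2.75]: (291.0+239.3)/2 × 0.5 = 132.575
  [2.75→4.75]: (239.3+109.6)/2 × 2 = 348.9
  [4.75→5.75]: (109.6+74.2)/2 × 1 = 91.9
  Sum = 1634.7 µg/L·h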